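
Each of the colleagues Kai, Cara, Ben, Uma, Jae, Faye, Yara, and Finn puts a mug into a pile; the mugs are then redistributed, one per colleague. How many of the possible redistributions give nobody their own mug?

Let Aᵢ be the assignments in which colleague i gets their own mug. We want the size of the complement of A₁∪…∪A_8.
By inclusion–exclusion this is Σ_{j=0}^{8} (−1)^j C(8,j)·(8−j)!.
Computing: 40320 − 40320 + 20160 − 6720 + 1680 − 336 + 56 − 8 + 1 = 14833.

14833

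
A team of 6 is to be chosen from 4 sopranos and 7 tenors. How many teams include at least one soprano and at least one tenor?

455

Total 6-person selections from all 11: C(11,6) = 462.
Subtract selections that omit an entire group: no sopranos → C(7,6) = 7; no tenors → C(4,6) = 0.
Both groups omitted at once is impossible, so 462 − 7 = 455.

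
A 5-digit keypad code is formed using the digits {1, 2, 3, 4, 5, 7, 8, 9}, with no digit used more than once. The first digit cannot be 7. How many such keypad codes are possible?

5880

The first digit has 8−1 = 7 choices (anything except 7).
The remaining 4 digits are filled from the other 7 symbols without repetition: 7 × 6 × 5 × 4 = 840.
Total: 7 × 840 = 5880.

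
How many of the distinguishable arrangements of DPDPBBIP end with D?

Fix D in the last position and arrange the remaining 7 letters.
Those 7 letters have B appearing twice and P appearing 3 times, giving (7)!/(3!·2!) = 420.

420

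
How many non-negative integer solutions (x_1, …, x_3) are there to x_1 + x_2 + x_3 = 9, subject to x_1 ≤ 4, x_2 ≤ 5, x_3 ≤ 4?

15

By stars and bars, unrestricted non-negative solutions to x_1+…+x_3 = 9 number C(9+2,2) = 55.
Subtract solutions that violate a single cap (substitute x_i' = x_i − (cap_i+1)): x_1 ≥ 5 gives C(6,2) = 15; x_2 ≥ 6 gives C(5,2) = 10; x_3 ≥ 5 gives C(6,2) = 15. Together 40.
No two caps can be exceeded simultaneously, so the pair terms are all 0.
By inclusion–exclusion the count is 55 − 40 + 0 = 15.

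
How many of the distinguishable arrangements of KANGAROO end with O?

With the last slot taken by O, it remains to arrange the other 7 letters (KANGARO).
Those 7 letters have A appearing twice, giving (7)!/(2!) = 2520.

2520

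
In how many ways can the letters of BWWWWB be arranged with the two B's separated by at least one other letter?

10

There are 6!/(4!·2!) = 15 arrangements of BWWWWB in total.
Arrangements with the B's together: treat BB as one letter, giving (5)!/(4!) = 5.
Hence 15 − 5 = 10.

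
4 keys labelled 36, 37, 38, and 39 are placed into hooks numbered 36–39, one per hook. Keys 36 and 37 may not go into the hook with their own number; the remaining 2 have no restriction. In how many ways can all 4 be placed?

14

Let Aᵢ (for i ∈ {36, 37}) be the placements that put key i in its forbidden hook. Any j of these fix j positions, leaving (4−j)! ways to fill the rest, and there are C(2,j) ways to pick which j.
By inclusion–exclusion, the number of valid placements is Σ_{j=0}^{2} (−1)^j C(2,j)·(4−j)!.
Computing: 24 − 12 + 2 = 14.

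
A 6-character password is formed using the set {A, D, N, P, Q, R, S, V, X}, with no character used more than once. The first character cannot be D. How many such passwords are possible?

The first character has 9−1 = 8 choices (anything except D).
The remaining 5 characters are filled from the other 8 symbols without repetition: 8 × 7 × 6 × 5 × 4 = 6720.
Total: 8 × 6720 = 53760.

53760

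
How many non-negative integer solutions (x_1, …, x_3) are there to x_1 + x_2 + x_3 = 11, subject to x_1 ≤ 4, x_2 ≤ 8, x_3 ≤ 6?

29

Ignoring the caps, the number of non-negative solutions to x_1+…+x_3 = 11 is C(13,2) = 78.
Subtract solutions that violate a single cap (substitute x_i' = x_i − (cap_i+1)): x_1 ≥ 5 gives C(8,2) = 28; x_2 ≥ 9 gives C(4,2) = 6; x_3 ≥ 7 gives C(6,2) = 15. Together 49.
No two caps can be exceeded simultaneously, so the pair terms are all 0.
By inclusion–exclusion the count is 78 − 49 + 0 = 29.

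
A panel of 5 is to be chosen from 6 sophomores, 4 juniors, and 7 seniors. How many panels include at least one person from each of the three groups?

4214

Unrestricted: C(17,5) = 6188 ways to pick any 5 of the 17.
Subtract selections that omit an entire group: no sophomores → C(11,5) = 462; no juniors → C(13,5) = 1287; no seniors → C(10,5) = 252.
Add back selections omitting two groups (i.e. drawn from a single group): C(6,5) + C(4,5) + C(7,5) = 27.
By inclusion–exclusion: 6188 − 2001 + 27 = 4214.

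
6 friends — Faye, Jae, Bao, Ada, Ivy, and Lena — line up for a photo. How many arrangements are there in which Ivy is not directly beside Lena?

480

Of the 6! = 720 arrangements, those with Ivy and Lena adjacent number 2 × 5! = 240 (treat the pair as a block with 2 internal orders).
So 720 − 240 = 480 arrangements keep them apart.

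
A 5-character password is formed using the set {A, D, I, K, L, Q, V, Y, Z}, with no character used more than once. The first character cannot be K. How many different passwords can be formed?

The first character has 9−1 = 8 choices (anything except K).
The remaining 4 characters are filled from the other 8 symbols without repetition: 8 × 7 × 6 × 5 = 1680.
Total: 8 × 1680 = 13440.

13440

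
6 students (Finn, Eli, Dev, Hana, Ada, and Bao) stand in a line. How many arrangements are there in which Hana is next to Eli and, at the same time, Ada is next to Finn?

96

Treat {Hana,Eli} as one block (2 orders) and {Ada,Finn} as another (2 orders).
That leaves 4 units to arrange: 2 × 2 × 4! = 4 × 24 = 96.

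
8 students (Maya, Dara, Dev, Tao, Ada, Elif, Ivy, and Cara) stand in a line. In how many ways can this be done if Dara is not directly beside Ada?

There are 8! = 40320 arrangements in all. If Dara and Ada are adjacent, merging them into one block gives 2·(7)! = 10080 arrangements.
Complementary counting: 40320 − 10080 = 30240.

30240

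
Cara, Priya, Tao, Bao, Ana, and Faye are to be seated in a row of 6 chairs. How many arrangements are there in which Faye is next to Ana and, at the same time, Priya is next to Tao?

Treat {Faye,Ana} as one block (2 orders) and {Priya,Tao} as another (2 orders).
That leaves 4 units to arrange: 2 × 2 × 4! = 4 × 24 = 96.

96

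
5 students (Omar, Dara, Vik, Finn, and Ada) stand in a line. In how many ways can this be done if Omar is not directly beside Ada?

72

There are 5! = 120 arrangements in all. If Omar and Ada are adjacent, merging them into one block gives 2·(4)! = 48 arrangements.
So 120 − 48 = 72 arrangements keep them apart.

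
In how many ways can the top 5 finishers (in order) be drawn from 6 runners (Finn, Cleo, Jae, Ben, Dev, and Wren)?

720

This is an ordered selection of 5 from 6: P(6,5).
That gives 6 × 5 × 4 × 3 × 2 = 720.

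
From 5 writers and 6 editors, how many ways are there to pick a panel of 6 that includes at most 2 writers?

181

Split by how many writers are chosen (0 through 2).
Sum: C(5,0)·C(6,6) + C(5,1)·C(6,5) + C(5,2)·C(6,4) = 1 + 30 + 150 = 181.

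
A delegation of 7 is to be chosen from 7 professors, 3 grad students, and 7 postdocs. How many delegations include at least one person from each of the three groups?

Unrestricted: C(17,7) = 19448 ways to pick any 7 of the 17.
Selections missing a whole group: no professors → C(10,7) = 120; no grad students → C(14,7) = 3432; no postdocs → C(10,7) = 120.
Add back selections omitting two groups (i.e. drawn from a single group): C(7,7) + C(3,7) + C(7,7) = 2.
By inclusion–exclusion: 19448 − 3672 + 2 = 15778.

15778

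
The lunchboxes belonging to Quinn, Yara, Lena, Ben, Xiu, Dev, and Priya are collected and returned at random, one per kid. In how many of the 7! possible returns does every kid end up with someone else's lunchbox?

Count assignments avoiding every fixed point. For any j of the 7 kids fixed to their own lunchbox, the other 7−j can be arranged in (7−j)! ways.
By inclusion–exclusion this is Σ_{j=0}^{7} (−1)^j C(7,j)·(7−j)!.
Computing: 5040 − 5040 + 2520 − 840 + 210 − 42 + 7 − 1 = 1854.

1854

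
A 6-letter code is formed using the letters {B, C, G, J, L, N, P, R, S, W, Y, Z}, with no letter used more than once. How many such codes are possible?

This is a permutation of 6 out of 12: P(12,6) = 12!/6!.
12 × 11 × 10 × 9 × 8 × 7 = 665280.

665280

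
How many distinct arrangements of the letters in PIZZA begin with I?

12

Fix I in the first position and arrange the remaining 4 letters.
Those 4 letters have Z appearing twice, giving (4)!/(2!) = 12.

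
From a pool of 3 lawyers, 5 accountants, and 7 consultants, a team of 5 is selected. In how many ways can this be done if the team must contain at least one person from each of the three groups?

With no constraint there are C(15,5) = 3003 possible selections.
Selections missing a whole group: no lawyers → C(12,5) = 792; no accountants → C(10,5) = 252; no consultants → C(8,5) = 56.
Add back selections omitting two groups (i.e. drawn from a single group): C(3,5) + C(5,5) + C(7,5) = 22.
By inclusion–exclusion: 3003 − 1100 + 22 = 1925.

1925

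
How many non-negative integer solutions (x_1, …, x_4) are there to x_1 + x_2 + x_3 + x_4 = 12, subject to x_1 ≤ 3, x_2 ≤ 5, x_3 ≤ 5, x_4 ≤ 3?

33

Without the upper bounds there are C(15,3) = 455 ways to split 12 among 4 variables.
Subtract solutions that violate a single cap (substitute x_i' = x_i − (cap_i+1)): x_1 ≥ 4 gives C(11,3) = 165; x_2 ≥ 6 gives C(9,3) = 84; x_3 ≥ 6 gives C(9,3) = 84; x_4 ≥ 4 gives C(11,3) = 165. Together 498.
Add back pairs where two caps are both exceeded: 10 + 10 + 35 + 1 + 10 + 10 = 76.
By inclusion–exclusion the count is 455 − 498 + 76 = 33.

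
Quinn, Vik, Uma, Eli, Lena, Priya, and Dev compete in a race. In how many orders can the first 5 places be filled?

There are 7 choices for 1st place, 6 for 2nd, and so on down to 3 for position 5.
That gives 7 × 6 × 5 × 4 × 3 = 2520.

2520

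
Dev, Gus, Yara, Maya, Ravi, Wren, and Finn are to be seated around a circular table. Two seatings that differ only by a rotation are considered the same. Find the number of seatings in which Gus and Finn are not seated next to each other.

Without the restriction there are (6)! = 720 seatings.
Seatings with Gus beside Finn: treat them as a block with 2 internal orders, giving 2 × (5)! = 240.
Subtracting, 720 − 240 = 480.

480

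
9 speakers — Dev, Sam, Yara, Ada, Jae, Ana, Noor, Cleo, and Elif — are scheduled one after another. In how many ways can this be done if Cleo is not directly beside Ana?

282240

Of the 9! = 362880 arrangements, those with Cleo and Ana adjacent number 2 × 8! = 80640 (treat the pair as a block with 2 internal orders).
So 362880 − 80640 = 282240 arrangements keep them apart.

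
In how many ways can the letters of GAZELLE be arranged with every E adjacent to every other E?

360

Treat the 2 copies of E as a single block. The multiset to arrange is then {EE, A, G, L, L, Z}, 6 items in all.
That gives (6)!/(2!) = 360 arrangements.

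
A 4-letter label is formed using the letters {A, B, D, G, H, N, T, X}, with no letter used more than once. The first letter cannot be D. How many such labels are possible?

The first letter has 8−1 = 7 choices (anything except D).
The remaining 3 letters are filled from the other 7 symbols without repetition: 7 × 6 × 5 = 210.
Total: 7 × 210 = 1470.

1470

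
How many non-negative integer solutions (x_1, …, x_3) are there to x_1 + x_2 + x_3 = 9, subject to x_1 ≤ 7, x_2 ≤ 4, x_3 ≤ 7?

34

By stars and bars, unrestricted non-negative solutions to x_1+…+x_3 = 9 number C(9+2,2) = 55.
Subtract solutions that violate a single cap (substitute x_i' = x_i − (cap_i+1)): x_1 ≥ 8 gives C(3,2) = 3; x_2 ≥ 5 gives C(6,2) = 15; x_3 ≥ 8 gives C(3,2) = 3. Together 21.
No two caps can be exceeded simultaneously, so the pair terms are all 0.
By inclusion–exclusion the count is 55 − 21 + 0 = 34.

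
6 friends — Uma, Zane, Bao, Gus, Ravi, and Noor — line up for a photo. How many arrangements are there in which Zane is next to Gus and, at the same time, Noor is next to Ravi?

96

Treat {Zane,Gus} as one block (2 orders) and {Noor,Ravi} as another (2 orders).
That leaves 4 units to arrange: 2 × 2 × 4! = 4 × 24 = 96.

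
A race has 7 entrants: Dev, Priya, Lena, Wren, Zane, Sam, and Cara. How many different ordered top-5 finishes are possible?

There are 7 choices for 1st place, 6 for 2nd, and so on down to 3 for position 5.
That gives 7 × 6 × 5 × 4 × 3 = 2520.

2520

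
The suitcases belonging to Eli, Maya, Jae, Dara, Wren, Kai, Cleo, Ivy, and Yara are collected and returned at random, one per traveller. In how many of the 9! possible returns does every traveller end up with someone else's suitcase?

This is the derangement count D_9: permutations of 9 items with no fixed point.
By inclusion–exclusion this is Σ_{j=0}^{9} (−1)^j C(9,j)·(9−j)!.
Computing: 362880 − 362880 + 181440 − 60480 + 15120 − 3024 + 504 − 72 + 9 − 1 = 133496.

133496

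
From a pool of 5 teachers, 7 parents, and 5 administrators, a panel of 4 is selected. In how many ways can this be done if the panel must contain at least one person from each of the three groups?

1225

Unrestricted: C(17,4) = 2380 ways to pick any 4 of the 17.
Selections missing a whole group: no teachers → C(12,4) = 495; no parents → C(10,4) = 210; no administrators → C(12,4) = 495.
Add back selections omitting two groups (i.e. drawn from a single group): C(5,4) + C(7,4) + C(5,4) = 45.
By inclusion–exclusion: 2380 − 1200 + 45 = 1225.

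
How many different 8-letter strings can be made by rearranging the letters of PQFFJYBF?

6720

PQFFJYBF has 8 letters with F appearing 3 times.
So there are 8! / (3!) = 6720 distinguishable arrangements.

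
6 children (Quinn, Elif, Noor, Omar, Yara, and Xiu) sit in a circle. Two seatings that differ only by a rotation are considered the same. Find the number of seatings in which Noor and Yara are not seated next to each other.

Without the restriction there are (5)! = 120 seatings.
Seatings with Noor beside Yara: treat them as a block with 2 internal orders, giving 2 × (4)! = 48.
Subtracting, 120 − 48 = 72.

72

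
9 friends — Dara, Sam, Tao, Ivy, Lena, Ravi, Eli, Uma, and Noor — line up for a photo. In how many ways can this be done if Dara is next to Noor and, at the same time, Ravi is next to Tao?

20160

Treat {Dara,Noor} as one block (2 orders) and {Ravi,Tao} as another (2 orders).
That leaves 7 units to arrange: 2 × 2 × 7! = 4 × 5040 = 20160.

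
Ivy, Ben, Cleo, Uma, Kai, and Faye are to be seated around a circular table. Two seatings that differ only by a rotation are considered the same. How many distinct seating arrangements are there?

Around a circle, 6 distinct people have 6!/6 = (5)! = 120 rotationally distinct seatings.

120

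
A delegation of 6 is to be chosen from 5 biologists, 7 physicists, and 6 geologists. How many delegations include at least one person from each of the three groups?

Total 6-person selections from all 18: C(18,6) = 18564.
Selections missing a whole group: no biologists → C(13,6) = 1716; no physicists → C(11,6) = 462; no geologists → C(12,6) = 924.
Add back selections omitting two groups (i.e. drawn from a single group): C(5,6) + C(7,6) + C(6,6) = 8.
By inclusion–exclusion: 18564 − 3102 + 8 = 15470.

15470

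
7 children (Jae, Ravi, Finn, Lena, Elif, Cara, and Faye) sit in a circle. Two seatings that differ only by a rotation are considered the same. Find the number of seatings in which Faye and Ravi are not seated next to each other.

All circular seatings of 7 people number (6)! = 720.
Seatings with Faye beside Ravi: treat them as a block with 2 internal orders, giving 2 × (5)! = 240.
Subtracting, 720 − 240 = 480.

480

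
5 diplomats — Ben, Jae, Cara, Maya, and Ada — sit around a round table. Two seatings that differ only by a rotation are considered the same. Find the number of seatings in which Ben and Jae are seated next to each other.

Glue Ben and Jae into a block (2 internal orders). Seating 4 units around a circle gives (3)! arrangements.
So 2 × (3)! = 2 × 6 = 12.

12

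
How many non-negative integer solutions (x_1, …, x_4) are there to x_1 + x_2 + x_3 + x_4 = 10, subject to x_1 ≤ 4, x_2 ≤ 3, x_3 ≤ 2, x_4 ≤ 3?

10

Without the upper bounds there are C(13,3) = 286 ways to split 10 among 4 variables.
Subtract solutions that violate a single cap (substitute x_i' = x_i − (cap_i+1)): x_1 ≥ 5 gives C(8,3) = 56; x_2 ≥ 4 gives C(9,3) = 84; x_3 ≥ 3 gives C(10,3) = 120; x_4 ≥ 4 gives C(9,3) = 84. Together 344.
Add back pairs where two caps are both exceeded: 4 + 10 + 4 + 20 + 10 + 20 = 68.
By inclusion–exclusion the count is 286 − 344 + 68 = 10.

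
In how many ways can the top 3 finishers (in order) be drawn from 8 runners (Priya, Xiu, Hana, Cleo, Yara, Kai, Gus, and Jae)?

This is an ordered selection of 3 from 8: P(8,3).
That gives 8 × 7 × 6 = 336.

336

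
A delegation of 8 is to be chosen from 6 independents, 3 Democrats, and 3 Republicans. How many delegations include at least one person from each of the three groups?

Total 8-person selections from all 12: C(12,8) = 495.
Subtract selections that omit an entire group: no independents → C(6,8) = 0; no Democrats → C(9,8) = 9; no Republicans → C(9,8) = 9.
Add back selections omitting two groups (i.e. drawn from a single group): C(6,8) + C(3,8) + C(3,8) = 0.
By inclusion–exclusion: 495 − 18 + 0 = 477.

477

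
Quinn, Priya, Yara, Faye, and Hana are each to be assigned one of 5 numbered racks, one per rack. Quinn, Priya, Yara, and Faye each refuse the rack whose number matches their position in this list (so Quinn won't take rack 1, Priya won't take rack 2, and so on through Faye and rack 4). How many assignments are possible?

53

Let Aᵢ (for 1 ≤ i ≤ 4) be the placements that put person i in their forbidden rack. Any j of these fix j positions, leaving (5−j)! ways to fill the rest, and there are C(4,j) ways to pick which j.
By inclusion–exclusion, the number of valid placements is Σ_{j=0}^{4} (−1)^j C(4,j)·(5−j)!.
Computing: 120 − 96 + 36 − 8 + 1 = 53.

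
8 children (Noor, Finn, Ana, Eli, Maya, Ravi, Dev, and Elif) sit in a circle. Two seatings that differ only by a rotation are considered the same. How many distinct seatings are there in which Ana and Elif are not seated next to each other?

All circular seatings of 8 people number (7)! = 5040.
Those with Ana next to Elif: fuse the pair into one unit and seat 7 units around a circle — 2·(6)! = 1440.
Subtracting, 5040 − 1440 = 3600.

3600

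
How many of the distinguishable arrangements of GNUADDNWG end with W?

5040

Fix W in the last position and arrange the remaining 8 letters.
Those 8 letters have D appearing twice, G appearing twice, and N appearing twice, giving (8)!/(2!·2!·2!) = 5040.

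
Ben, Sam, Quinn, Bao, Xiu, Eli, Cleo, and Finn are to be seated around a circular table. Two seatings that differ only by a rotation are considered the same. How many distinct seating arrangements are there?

Seat Ben anywhere (absorbing the rotational symmetry), then permute the other 7: (7)! = 5040.

5040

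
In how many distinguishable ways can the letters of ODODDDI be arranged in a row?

105

The 7 letters of ODODDDI have repeats: D appearing 4 times and O appearing twice.
Dividing 7! = 5040 by 4!·2! = 48 for the repeated letters gives 105.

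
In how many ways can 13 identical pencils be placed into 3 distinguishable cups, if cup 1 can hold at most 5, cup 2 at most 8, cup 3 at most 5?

Without the upper bounds there are C(15,2) = 105 ways to split 13 among 3 cups.
Subtract solutions that violate a single cap (substitute x_i' = x_i − (cap_i+1)): x_1 ≥ 6 gives C(9,2) = 36; x_2 ≥ 9 gives C(6,2) = 15; x_3 ≥ 6 gives C(9,2) = 36. Together 87.
Add back pairs where two caps are both exceeded: 0 + 3 + 0 = 3.
By inclusion–exclusion the count is 105 − 87 + 3 = 21.

21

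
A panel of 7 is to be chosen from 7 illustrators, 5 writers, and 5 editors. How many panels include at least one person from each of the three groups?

Unrestricted: C(17,7) = 19448 ways to pick any 7 of the 17.
Subtract selections that omit an entire group: no illustrators → C(10,7) = 120; no writers → C(12,7) = 792; no editors → C(12,7) = 792.
Add back selections omitting two groups (i.e. drawn from a single group): C(7,7) + C(5,7) + C(5,7) = 1.
By inclusion–exclusion: 19448 − 1704 + 1 = 17745.

17745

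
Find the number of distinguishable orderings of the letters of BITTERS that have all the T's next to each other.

720

Treat the 2 copies of T as a single block. The multiset to arrange is then {TT, B, E, I, R, S}, 6 items in all.
All 6 items are distinct, so there are (6)! = 720 arrangements.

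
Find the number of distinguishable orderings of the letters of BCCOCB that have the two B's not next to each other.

40

Total arrangements of BCCOCB: 6!/(3!·2!) = 60.
If the two B's are adjacent, glue them into one block, leaving 5 items to arrange: (5)!/(3!) = 20 ways.
Subtracting, 60 − 20 = 40 arrangements keep the B's apart.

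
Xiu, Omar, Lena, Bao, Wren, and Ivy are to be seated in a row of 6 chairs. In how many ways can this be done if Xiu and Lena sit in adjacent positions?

Treat {Xiu, Lena} as a single unit. There are 5 units to order, and the pair itself can be ordered 2 ways.
That gives 2 × 5! = 2 × 120 = 240.

240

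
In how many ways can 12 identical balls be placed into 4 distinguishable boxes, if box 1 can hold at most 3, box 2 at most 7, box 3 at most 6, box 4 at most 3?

79

By stars and bars, unrestricted non-negative solutions to x_1+…+x_4 = 12 number C(12+3,3) = 455.
Subtract solutions that violate a single cap (substitute x_i' = x_i − (cap_i+1)): x_1 ≥ 4 gives C(11,3) = 165; x_2 ≥ 8 gives C(7,3) = 35; x_3 ≥ 7 gives C(8,3) = 56; x_4 ≥ 4 gives C(11,3) = 165. Together 421.
Add back pairs where two caps are both exceeded: 1 + 4 + 35 + 0 + 1 + 4 = 45.
By inclusion–exclusion the count is 455 − 421 + 45 = 79.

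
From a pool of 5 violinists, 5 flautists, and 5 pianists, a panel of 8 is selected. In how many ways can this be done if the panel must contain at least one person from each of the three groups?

With no constraint there are C(15,8) = 6435 possible selections.
Subtract selections that omit an entire group: no violinists → C(10,8) = 45; no flautists → C(10,8) = 45; no pianists → C(10,8) = 45.
Add back selections omitting two groups (i.e. drawn from a single group): C(5,8) + C(5,8) + C(5,8) = 0.
By inclusion–exclusion: 6435 − 135 + 0 = 6300.

6300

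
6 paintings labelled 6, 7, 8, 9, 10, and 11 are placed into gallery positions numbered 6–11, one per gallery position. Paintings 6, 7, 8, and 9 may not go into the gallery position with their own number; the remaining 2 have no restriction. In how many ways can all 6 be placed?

362

Let Aᵢ (for 6 ≤ i ≤ 9) be the placements that put painting i in its forbidden gallery position. Any j of these fix j positions, leaving (6−j)! ways to fill the rest, and there are C(4,j) ways to pick which j.
By inclusion–exclusion, the number of valid placements is Σ_{j=0}^{4} (−1)^j C(4,j)·(6−j)!.
Computing: 720 − 480 + 144 − 24 + 2 = 362.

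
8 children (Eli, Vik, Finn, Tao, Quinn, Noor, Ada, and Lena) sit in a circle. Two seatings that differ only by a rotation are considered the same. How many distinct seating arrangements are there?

Around a circle, 8 distinct people have 8!/8 = (7)! = 5040 rotationally distinct seatings.

5040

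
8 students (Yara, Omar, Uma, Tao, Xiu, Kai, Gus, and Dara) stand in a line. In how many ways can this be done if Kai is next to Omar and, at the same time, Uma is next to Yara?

Treat {Kai,Omar} as one block (2 orders) and {Uma,Yara} as another (2 orders).
That leaves 6 units to arrange: 2 × 2 × 6! = 4 × 720 = 2880.

2880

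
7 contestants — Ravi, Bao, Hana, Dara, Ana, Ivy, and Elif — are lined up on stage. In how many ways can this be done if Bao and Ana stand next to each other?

1440

Treat {Bao, Ana} as a single unit. There are 6 units to order, and the pair itself can be ordered 2 ways.
That gives 2 × 6! = 2 × 720 = 1440.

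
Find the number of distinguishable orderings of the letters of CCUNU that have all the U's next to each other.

Treat the 2 copies of U as a single block. The multiset to arrange is then {UU, C, C, N}, 4 items in all.
That gives (4)!/(2!) = 12 arrangements.

12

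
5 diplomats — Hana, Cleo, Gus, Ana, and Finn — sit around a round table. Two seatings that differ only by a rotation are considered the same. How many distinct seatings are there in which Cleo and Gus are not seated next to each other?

All circular seatings of 5 people number (4)! = 24.
Those with Cleo next to Gus: fuse the pair into one unit and seat 4 units around a circle — 2·(3)! = 12.
Subtracting, 24 − 12 = 12.

12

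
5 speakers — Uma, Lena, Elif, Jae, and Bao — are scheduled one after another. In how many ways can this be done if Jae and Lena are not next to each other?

72

There are 5! = 120 arrangements in all. If Jae and Lena are adjacent, merging them into one block gives 2·(4)! = 48 arrangements.
So 120 − 48 = 72 arrangements keep them apart.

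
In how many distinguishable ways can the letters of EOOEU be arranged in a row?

30

The 5 letters of EOOEU have repeats: E appearing twice and O appearing twice.
Dividing 5! = 120 by 2!·2! = 4 for the repeated letters gives 30.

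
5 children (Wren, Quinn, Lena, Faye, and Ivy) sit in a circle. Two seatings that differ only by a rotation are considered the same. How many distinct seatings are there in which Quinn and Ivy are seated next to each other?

Glue Quinn and Ivy into a block (2 internal orders). Seating 4 units around a circle gives (3)! arrangements.
So 2 × (3)! = 2 × 6 = 12.

12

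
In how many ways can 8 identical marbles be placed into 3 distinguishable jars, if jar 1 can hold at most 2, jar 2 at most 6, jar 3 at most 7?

Ignoring the caps, the number of non-negative solutions to x_1+…+x_3 = 8 is C(10,2) = 45.
Subtract solutions that violate a single cap (substitute x_i' = x_i − (cap_i+1)): x_1 ≥ 3 gives C(7,2) = 21; x_2 ≥ 7 gives C(3,2) = 3; x_3 ≥ 8 gives C(2,2) = 1. Together 25.
No two caps can be exceeded simultaneously, so the pair terms are all 0.
By inclusion–exclusion the count is 45 − 25 + 0 = 20.

20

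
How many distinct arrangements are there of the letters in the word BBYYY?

10

BBYYY has 5 letters with B appearing twice and Y appearing 3 times.
The number of distinct arrangements is 5!/(3!·2!) = 120/12 = 10.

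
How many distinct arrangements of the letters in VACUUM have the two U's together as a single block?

120

Treat the 2 copies of U as a single block. The multiset to arrange is then {UU, A, C, M, V}, 5 items in all.
All 5 items are distinct, so there are (5)! = 120 arrangements.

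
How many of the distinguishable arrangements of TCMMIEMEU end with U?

With the last slot taken by U, it remains to arrange the other 8 letters (TCMMIEME).
Those 8 letters have E appearing twice and M appearing 3 times, giving (8)!/(3!·2!) = 3360.

3360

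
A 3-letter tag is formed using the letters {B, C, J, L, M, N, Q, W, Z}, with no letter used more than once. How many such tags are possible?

504

This is a permutation of 3 out of 9: P(9,3) = 9!/6!.
That product is 9 × 8 × 7 = 504.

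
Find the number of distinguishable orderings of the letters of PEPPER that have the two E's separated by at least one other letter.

40

Total arrangements of PEPPER: 6!/(3!·2!) = 60.
Arrangements with the E's together: treat EE as one letter, giving (5)!/(3!) = 20.
Subtracting, 60 − 20 = 40 arrangements keep the E's apart.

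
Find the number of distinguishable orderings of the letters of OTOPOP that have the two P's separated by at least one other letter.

40

Total arrangements of OTOPOP: 6!/(3!·2!) = 60.
Arrangements with the P's together: treat PP as one letter, giving (5)!/(3!) = 20.
Subtracting, 60 − 20 = 40 arrangements keep the P's apart.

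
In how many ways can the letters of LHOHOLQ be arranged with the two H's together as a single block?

180

Treat the 2 copies of H as a single block. The multiset to arrange is then {HH, L, L, O, O, Q}, 6 items in all.
That gives (6)!/(2!·2!) = 180 arrangements.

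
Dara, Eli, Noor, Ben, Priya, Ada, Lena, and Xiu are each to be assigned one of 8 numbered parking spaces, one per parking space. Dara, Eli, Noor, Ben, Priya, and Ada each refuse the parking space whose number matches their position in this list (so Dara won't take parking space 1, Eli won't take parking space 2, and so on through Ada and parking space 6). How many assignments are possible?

18806

Let Aᵢ (for 1 ≤ i ≤ 6) be the placements that put person i in their forbidden parking space. Any j of these fix j positions, leaving (8−j)! ways to fill the rest, and there are C(6,j) ways to pick which j.
By inclusion–exclusion, the number of valid placements is Σ_{j=0}^{6} (−1)^j C(6,j)·(8−j)!.
Computing: 40320 − 30240 + 10800 − 2400 + 360 − 36 + 2 = 18806.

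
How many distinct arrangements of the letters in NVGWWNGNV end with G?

1680

Fix G in the last position and arrange the remaining 8 letters.
Those 8 letters have N appearing 3 times, V appearing twice, and W appearing twice, giving (8)!/(3!·2!·2!) = 1680.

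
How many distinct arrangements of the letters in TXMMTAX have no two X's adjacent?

There are 7!/(2!·2!·2!) = 630 arrangements of TXMMTAX in total.
Arrangements with the X's together: treat XX as one letter, giving (6)!/(2!·2!) = 180.
Subtracting, 630 − 180 = 450 arrangements keep the X's apart.

450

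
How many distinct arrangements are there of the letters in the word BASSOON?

Letter multiplicities in BASSOON: A×1, B×1, N×1, O×2, S×2.
The number of distinct arrangements is 7!/(2!·2!) = 5040/4 = 1260.

1260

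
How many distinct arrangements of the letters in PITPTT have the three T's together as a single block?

12

Treat the 3 copies of T as a single block. The multiset to arrange is then {TTT, I, P, P}, 4 items in all.
That gives (4)!/(2!) = 12 arrangements.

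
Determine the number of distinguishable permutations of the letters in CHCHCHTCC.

504

The 9 letters of CHCHCHTCC have repeats: C appearing 5 times and H appearing 3 times.
Dividing 9! = 362880 by 5!·3! = 720 for the repeated letters gives 504.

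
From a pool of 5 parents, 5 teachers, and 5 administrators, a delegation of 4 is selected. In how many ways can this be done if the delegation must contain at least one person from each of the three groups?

750

Total 4-person selections from all 15: C(15,4) = 1365.
Selections missing a whole group: no parents → C(10,4) = 210; no teachers → C(10,4) = 210; no administrators → C(10,4) = 210.
Add back selections omitting two groups (i.e. drawn from a single group): C(5,4) + C(5,4) + C(5,4) = 15.
By inclusion–exclusion: 1365 − 630 + 15 = 750.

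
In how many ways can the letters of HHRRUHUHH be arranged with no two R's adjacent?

588

There are 9!/(5!·2!·2!) = 756 arrangements of HHRRUHUHH in total.
Arrangements with the R's together: treat RR as one letter, giving (8)!/(5!·2!) = 168.
Hence 756 − 168 = 588.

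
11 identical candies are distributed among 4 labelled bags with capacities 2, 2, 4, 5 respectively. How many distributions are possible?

Without the upper bounds there are C(14,3) = 364 ways to split 11 among 4 bags.
Subtract solutions that violate a single cap (substitute x_i' = x_i − (cap_i+1)): x_1 ≥ 3 gives C(11,3) = 165; x_2 ≥ 3 gives C(11,3) = 165; x_3 ≥ 5 gives C(9,3) = 84; x_4 ≥ 6 gives C(8,3) = 56. Together 470.
Add back pairs where two caps are both exceeded: 56 + 20 + 10 + 20 + 10 + 1 = 117.
Subtract triples: 1 + 0 + 0 + 0 = 1.
By inclusion–exclusion the count is 364 − 470 + 117 − 1 = 10.

10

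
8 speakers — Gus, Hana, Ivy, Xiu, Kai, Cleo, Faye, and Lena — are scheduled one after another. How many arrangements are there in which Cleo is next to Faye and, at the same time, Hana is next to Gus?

2880

Treat {Cleo,Faye} as one block (2 orders) and {Hana,Gus} as another (2 orders).
That leaves 6 units to arrange: 2 × 2 × 6! = 4 × 720 = 2880.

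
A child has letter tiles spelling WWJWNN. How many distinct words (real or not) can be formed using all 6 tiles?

WWJWNN has 6 letters with N appearing twice and W appearing 3 times.
So there are 6! / (3!·2!) = 60 distinguishable arrangements.

60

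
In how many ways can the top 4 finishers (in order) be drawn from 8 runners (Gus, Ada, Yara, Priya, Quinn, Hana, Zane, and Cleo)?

There are 8 choices for 1st place, 7 for 2nd, and so on down to 5 for position 4.
That gives 8 × 7 × 6 × 5 = 1680.

1680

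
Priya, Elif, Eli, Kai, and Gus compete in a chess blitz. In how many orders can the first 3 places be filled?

60

There are 5 choices for 1st place, 4 for 2nd, and 3 for 3rd.
That gives 5 × 4 × 3 = 60.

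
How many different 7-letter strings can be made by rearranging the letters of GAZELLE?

The 7 letters of GAZELLE have repeats: E appearing twice and L appearing twice.
So there are 7! / (2!·2!) = 1260 distinguishable arrangements.

1260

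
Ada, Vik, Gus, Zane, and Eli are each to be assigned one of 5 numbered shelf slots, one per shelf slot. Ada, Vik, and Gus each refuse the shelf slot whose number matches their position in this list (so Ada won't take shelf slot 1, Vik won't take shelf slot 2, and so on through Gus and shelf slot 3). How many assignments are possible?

Let Aᵢ (for i ∈ {1, 2, 3}) be the placements that put person i in their forbidden shelf slot. Any j of these fix j positions, leaving (5−j)! ways to fill the rest, and there are C(3,j) ways to pick which j.
By inclusion–exclusion, the number of valid placements is Σ_{j=0}^{3} (−1)^j C(3,j)·(5−j)!.
Computing: 120 − 72 + 18 − 2 = 64.

64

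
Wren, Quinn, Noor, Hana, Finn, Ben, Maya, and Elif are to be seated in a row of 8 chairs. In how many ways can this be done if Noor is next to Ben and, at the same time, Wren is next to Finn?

Treat {Noor,Ben} as one block (2 orders) and {Wren,Finn} as another (2 orders).
That leaves 6 units to arrange: 2 × 2 × 6! = 4 × 720 = 2880.

2880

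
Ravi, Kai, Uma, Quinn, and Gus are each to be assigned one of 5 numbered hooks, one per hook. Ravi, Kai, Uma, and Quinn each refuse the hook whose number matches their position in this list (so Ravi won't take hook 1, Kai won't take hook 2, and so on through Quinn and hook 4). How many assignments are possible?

Let Aᵢ (for 1 ≤ i ≤ 4) be the placements that put person i in their forbidden hook. Any j of these fix j positions, leaving (5−j)! ways to fill the rest, and there are C(4,j) ways to pick which j.
By inclusion–exclusion, the number of valid placements is Σ_{j=0}^{4} (−1)^j C(4,j)·(5−j)!.
Computing: 120 − 96 + 36 − 8 + 1 = 53.

53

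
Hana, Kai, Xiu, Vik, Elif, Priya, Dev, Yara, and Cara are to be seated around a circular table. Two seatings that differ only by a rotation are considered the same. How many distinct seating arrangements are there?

Seat Hana anywhere (absorbing the rotational symmetry), then permute the other 8: (8)! = 40320.

40320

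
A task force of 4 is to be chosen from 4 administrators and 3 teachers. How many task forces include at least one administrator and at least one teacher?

34

Unrestricted: C(7,4) = 35 ways to pick any 4 of the 7.
Subtract selections that omit an entire group: no administrators → C(3,4) = 0; no teachers → C(4,4) = 1.
Both groups omitted at once is impossible, so 35 − 1 = 34.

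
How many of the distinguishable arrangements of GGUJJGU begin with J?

With the first slot taken by J, it remains to arrange the other 6 letters (GGUJGU).
Those 6 letters have G appearing 3 times and U appearing twice, giving (6)!/(3!·2!) = 60.

60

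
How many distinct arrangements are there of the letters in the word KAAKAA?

15

KAAKAA has 6 letters with A appearing 4 times and K appearing twice.
The number of distinct arrangements is 6!/(4!·2!) = 720/48 = 15.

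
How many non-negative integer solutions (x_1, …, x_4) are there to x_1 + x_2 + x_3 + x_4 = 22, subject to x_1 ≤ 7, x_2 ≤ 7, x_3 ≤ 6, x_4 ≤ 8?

84

Ignoring the caps, the number of non-negative solutions to x_1+…+x_4 = 22 is C(25,3) = 2300.
Subtract solutions that violate a single cap (substitute x_i' = x_i − (cap_i+1)): x_1 ≥ 8 gives C(17,3) = 680; x_2 ≥ 8 gives C(17,3) = 680; x_3 ≥ 7 gives C(18,3) = 816; x_4 ≥ 9 gives C(16,3) = 560. Together 2736.
Add back pairs where two caps are both exceeded: 84 + 120 + 56 + 120 + 56 + 84 = 520.
By inclusion–exclusion the count is 2300 − 2736 + 520 = 84.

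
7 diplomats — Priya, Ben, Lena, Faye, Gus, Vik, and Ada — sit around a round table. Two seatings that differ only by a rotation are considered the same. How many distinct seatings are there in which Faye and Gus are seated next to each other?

240

Glue Faye and Gus into a block (2 internal orders). Seating 6 units around a circle gives (5)! arrangements.
So 2 × (5)! = 2 × 120 = 240.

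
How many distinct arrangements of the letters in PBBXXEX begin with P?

With the first slot taken by P, it remains to arrange the other 6 letters (BBXXEX).
Those 6 letters have B appearing twice and X appearing 3 times, giving (6)!/(3!·2!) = 60.

60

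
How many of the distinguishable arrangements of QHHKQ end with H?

With the last slot taken by H, it remains to arrange the other 4 letters (QHKQ).
Those 4 letters have Q appearing twice, giving (4)!/(2!) = 12.

12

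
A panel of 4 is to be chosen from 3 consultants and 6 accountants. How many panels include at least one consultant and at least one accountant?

With no constraint there are C(9,4) = 126 possible selections.
Subtract selections that omit an entire group: no consultants → C(6,4) = 15; no accountants → C(3,4) = 0.
Both groups omitted at once is impossible, so 126 − 15 = 111.

111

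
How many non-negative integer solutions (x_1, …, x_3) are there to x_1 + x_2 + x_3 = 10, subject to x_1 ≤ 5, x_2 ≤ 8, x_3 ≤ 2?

15

Without the upper bounds there are C(12,2) = 66 ways to split 10 among 3 variables.
Subtract solutions that violate a single cap (substitute x_i' = x_i − (cap_i+1)): x_1 ≥ 6 gives C(6,2) = 15; x_2 ≥ 9 gives C(3,2) = 3; x_3 ≥ 3 gives C(9,2) = 36. Together 54.
Add back pairs where two caps are both exceeded: 0 + 3 + 0 = 3.
By inclusion–exclusion the count is 66 − 54 + 3 = 15.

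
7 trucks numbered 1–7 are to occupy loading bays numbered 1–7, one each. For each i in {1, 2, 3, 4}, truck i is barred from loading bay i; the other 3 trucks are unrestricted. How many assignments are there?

2790

Let Aᵢ (for 1 ≤ i ≤ 4) be the placements that put truck i in its forbidden loading bay. Any j of these fix j positions, leaving (7−j)! ways to fill the rest, and there are C(4,j) ways to pick which j.
By inclusion–exclusion, the number of valid placements is Σ_{j=0}^{4} (−1)^j C(4,j)·(7−j)!.
Computing: 5040 − 2880 + 720 − 96 + 6 = 2790.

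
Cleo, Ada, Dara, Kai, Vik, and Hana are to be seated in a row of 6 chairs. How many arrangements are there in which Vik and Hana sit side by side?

Glue Vik and Hana into one block (2 internal orders), leaving 5 units to arrange in a row.
So the count is 2·(5)! = 240.

240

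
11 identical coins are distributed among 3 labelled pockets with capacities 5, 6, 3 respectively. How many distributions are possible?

10

By stars and bars, unrestricted non-negative solutions to x_1+…+x_3 = 11 number C(11+2,2) = 78.
Subtract solutions that violate a single cap (substitute x_i' = x_i − (cap_i+1)): x_1 ≥ 6 gives C(7,2) = 21; x_2 ≥ 7 gives C(6,2) = 15; x_3 ≥ 4 gives C(9,2) = 36. Together 72.
Add back pairs where two caps are both exceeded: 0 + 3 + 1 = 4.
By inclusion–exclusion the count is 78 − 72 + 4 = 10.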